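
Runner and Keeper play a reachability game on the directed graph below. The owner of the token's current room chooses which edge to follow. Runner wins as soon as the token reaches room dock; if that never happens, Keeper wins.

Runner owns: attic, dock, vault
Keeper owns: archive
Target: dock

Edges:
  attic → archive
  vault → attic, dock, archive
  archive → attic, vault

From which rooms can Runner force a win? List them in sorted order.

A0 = {dock}
A1: add {vault} — vault (Runner) has vault→dock.
A2 = A1; e.g. attic (Runner) has no edge into A1. Fixed point.
Runner's winning region = {dock, vault}.

dock, vault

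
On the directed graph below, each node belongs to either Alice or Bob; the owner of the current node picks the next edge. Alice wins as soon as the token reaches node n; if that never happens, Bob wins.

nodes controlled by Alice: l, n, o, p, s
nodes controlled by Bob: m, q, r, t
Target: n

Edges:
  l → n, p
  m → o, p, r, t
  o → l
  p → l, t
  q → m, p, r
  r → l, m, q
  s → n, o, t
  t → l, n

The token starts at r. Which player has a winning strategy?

Bob

A0 = {n}
A1: add {l, s} — l (Alice) has l→n; s (Alice) has s→n.
A2: add {o, p, t} — o (Alice) has o→l; p (Alice) has p→l; t (Bob): all of {l, n} already in.
A3 = A2; e.g. m (Bob) can still go to r. Fixed point.
r never enters the attractor, so Bob can avoid the target forever.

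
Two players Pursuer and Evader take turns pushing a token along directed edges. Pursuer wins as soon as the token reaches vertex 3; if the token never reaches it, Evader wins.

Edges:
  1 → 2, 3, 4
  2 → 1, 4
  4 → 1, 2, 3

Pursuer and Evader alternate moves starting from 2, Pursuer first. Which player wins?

Track states (vertex, player-to-move).
A0 = {(3,Pursuer), (3,Evader)}
A1: add {(1,Pursuer), (4,Pursuer)}.
A2: add {(2,Evader)}.
A3 = A2; e.g. (1,Evader) stays out. (2,Pursuer) never enters ⇒ Evader avoids the target.

Evader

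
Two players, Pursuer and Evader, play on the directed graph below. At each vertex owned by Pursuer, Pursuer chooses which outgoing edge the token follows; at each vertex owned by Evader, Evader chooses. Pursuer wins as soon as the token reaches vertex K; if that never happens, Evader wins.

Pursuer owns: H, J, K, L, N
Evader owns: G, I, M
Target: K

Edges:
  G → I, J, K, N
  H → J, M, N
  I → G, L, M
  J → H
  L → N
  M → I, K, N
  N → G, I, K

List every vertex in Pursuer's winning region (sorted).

H, J, K, L, N

A0 = {K}
A1: add {N} — N (Pursuer) has N→K.
A2: add {H, L} — H (Pursuer) has H→N; L (Pursuer) has L→N.
A3: add {J} — J (Pursuer) has J→H.
A4 = A3; e.g. G (Evader) can still go to I. Fixed point.
Pursuer's winning region = {H, J, K, L, N}.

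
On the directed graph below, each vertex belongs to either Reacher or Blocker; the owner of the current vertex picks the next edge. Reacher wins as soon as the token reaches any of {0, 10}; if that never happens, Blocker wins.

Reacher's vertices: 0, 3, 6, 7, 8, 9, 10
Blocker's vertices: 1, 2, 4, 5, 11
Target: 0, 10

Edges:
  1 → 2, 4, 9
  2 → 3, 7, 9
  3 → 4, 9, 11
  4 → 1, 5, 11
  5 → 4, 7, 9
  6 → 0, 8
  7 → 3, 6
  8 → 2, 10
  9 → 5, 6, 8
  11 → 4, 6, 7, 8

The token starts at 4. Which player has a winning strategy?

Blocker

A0 = {0, 10}
A1: add {6, 8} — 6 (Reacher) has 6→0; 8 (Reacher) has 8→10.
A2: add {7, 9} — 7 (Reacher) has 7→6; 9 (Reacher) has 9→6.
A3: add {3} — 3 (Reacher) has 3→9.
A4: add {2} — 2 (Blocker): all of {3, 7, 9} already in.
A5 = A4; e.g. 1 (Blocker) can still go to 4. Fixed point.
4 never enters the attractor, so Blocker can avoid the target forever.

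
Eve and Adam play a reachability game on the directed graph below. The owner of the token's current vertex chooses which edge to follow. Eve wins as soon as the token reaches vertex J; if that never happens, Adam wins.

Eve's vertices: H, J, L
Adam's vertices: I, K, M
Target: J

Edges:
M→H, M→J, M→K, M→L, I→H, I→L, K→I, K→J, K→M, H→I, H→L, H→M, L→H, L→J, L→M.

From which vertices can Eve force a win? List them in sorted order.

A0 = {J}
A1: add {L} — L (Eve) has L→J.
A2: add {H} — H (Eve) has H→L.
A3: add {I} — I (Adam): all of {H, L} already in.
A4 = A3; e.g. K (Adam) can still go to M. Fixed point.
Eve's winning region = {H, I, J, L}.

H, I, J, L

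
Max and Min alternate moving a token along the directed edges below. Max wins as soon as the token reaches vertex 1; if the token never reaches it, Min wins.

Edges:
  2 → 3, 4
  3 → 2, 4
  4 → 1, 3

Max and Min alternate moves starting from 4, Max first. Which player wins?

Max

Track states (vertex, player-to-move).
A0 = {(1,Max), (1,Min)}
A1: add {(4,Max)}.
(4,Max) ∈ A1 ⇒ Max forces the target.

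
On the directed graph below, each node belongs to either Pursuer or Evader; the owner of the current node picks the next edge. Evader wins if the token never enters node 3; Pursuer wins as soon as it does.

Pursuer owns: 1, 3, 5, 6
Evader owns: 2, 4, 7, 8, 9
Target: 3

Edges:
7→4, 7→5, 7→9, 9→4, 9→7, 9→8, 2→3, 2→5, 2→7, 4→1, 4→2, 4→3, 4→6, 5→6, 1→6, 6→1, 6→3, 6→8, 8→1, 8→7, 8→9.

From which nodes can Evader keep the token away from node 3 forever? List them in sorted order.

A0 = {3}
A1: add {6} — 6 (Pursuer) has 6→3.
A2: add {1, 5} — 1 (Pursuer) has 1→6; 5 (Pursuer) has 5→6.
A3 = A2; e.g. 2 (Evader) can still go to 7. Fixed point.
Pursuer's attractor = {1, 3, 5, 6}; Evader avoids the target exactly from the complement.

2, 4, 7, 8, 9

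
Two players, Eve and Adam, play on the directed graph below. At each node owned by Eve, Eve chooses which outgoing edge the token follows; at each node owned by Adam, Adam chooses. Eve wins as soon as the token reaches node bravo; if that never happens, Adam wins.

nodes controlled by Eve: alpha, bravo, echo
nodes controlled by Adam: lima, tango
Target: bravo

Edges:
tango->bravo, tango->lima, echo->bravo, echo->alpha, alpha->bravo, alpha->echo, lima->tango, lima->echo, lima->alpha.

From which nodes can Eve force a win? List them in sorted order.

A0 = {bravo}
A1: add {alpha, echo} — echo (Eve) has echo→bravo; alpha (Eve) has alpha→bravo.
A2 = A1; e.g. tango (Adam) can still go to lima. Fixed point.
Eve's winning region = {alpha, bravo, echo}.

alpha, bravo, echo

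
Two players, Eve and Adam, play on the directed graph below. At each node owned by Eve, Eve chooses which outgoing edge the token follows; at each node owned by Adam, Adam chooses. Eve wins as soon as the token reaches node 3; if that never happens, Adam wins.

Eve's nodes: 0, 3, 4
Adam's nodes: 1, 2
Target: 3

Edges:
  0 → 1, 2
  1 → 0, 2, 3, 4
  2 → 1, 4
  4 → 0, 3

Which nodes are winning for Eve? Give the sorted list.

3, 4

A0 = {3}
A1: add {4} — 4 (Eve) has 4→3.
A2 = A1; e.g. 0 (Eve) has no edge into A1. Fixed point.
Eve's winning region = {3, 4}.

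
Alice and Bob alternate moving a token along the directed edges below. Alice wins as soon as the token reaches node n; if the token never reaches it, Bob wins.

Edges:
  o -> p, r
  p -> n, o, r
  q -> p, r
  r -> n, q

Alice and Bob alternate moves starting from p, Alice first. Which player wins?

Track states (vertex, player-to-move).
A0 = {(n,Alice), (n,Bob)}
A1: add {(p,Alice), (r,Alice)}.
(p,Alice) ∈ A1 ⇒ Alice forces the target.

Alice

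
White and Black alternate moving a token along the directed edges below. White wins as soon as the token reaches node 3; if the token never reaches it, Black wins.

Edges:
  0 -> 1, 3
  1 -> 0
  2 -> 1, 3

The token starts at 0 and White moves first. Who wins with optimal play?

Track states (vertex, player-to-move).
A0 = {(3,White), (3,Black)}
A1: add {(0,White), (2,White)}.
(0,White) ∈ A1 ⇒ White forces the target.

White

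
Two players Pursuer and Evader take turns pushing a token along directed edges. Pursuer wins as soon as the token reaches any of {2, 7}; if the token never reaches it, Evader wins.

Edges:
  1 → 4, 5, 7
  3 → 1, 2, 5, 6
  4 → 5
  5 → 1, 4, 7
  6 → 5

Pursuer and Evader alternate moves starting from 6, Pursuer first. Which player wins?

Evader

Track states (vertex, player-to-move).
A0 = {(2,Pursuer), (2,Evader), (7,Pursuer), (7,Evader)}
A1: add {(1,Pursuer), (3,Pursuer), (5,Pursuer)}.
A2: add {(4,Evader), (6,Evader)}.
A3 = A2; e.g. (1,Evader) stays out. (6,Pursuer) never enters ⇒ Evader avoids the target.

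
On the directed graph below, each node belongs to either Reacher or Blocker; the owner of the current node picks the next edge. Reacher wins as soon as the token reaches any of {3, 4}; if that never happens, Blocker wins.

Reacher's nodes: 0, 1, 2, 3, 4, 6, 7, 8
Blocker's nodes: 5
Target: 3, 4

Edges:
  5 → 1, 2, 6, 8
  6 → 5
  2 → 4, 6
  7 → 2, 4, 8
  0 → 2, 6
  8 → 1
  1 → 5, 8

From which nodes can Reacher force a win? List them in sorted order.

0, 2, 3, 4, 7

A0 = {3, 4}
A1: add {2, 7} — 2 (Reacher) has 2→4; 7 (Reacher) has 7→4.
A2: add {0} — 0 (Reacher) has 0→2.
A3 = A2; e.g. 1 (Reacher) has no edge into A2. Fixed point.
Reacher's winning region = {0, 2, 3, 4, 7}.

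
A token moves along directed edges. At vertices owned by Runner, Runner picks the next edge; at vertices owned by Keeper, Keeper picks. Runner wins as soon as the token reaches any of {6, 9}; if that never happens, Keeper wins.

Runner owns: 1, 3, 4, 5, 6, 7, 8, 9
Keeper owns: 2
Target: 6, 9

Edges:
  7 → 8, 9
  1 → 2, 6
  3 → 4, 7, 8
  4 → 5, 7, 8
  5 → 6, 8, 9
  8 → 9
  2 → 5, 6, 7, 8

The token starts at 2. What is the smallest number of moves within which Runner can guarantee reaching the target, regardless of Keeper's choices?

2

A0 = {6, 9}
A1: add {1, 5, 7, 8} — 1 (Runner) has 1→6; 5 (Runner) has 5→6; 7 (Runner) has 7→9; 8 (Runner) has 8→9.
A2: add {2, 3, 4} — 2 (Keeper): all of {5, 6, 7, 8} already in; 3 (Runner) has 3→7; 4 (Runner) has 4→5.
A2 = all vertices. Fixed point.
2 enters the attractor at level 2, so Runner can force the target in 2 moves from there.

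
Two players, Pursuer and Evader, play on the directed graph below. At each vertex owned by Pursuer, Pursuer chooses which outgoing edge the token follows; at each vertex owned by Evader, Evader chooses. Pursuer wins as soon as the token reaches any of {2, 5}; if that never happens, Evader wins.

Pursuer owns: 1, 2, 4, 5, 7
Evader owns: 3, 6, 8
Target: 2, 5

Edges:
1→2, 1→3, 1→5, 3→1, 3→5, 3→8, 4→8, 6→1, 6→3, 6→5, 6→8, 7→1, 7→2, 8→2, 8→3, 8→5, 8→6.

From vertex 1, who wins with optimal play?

A0 = {2, 5}
A1: add {1, 7} — 1 (Pursuer) has 1→2; 7 (Pursuer) has 7→2.
A2 = A1; e.g. 3 (Evader) can still go to 8. Fixed point.
1 ∈ A1, so Pursuer can force the target.

Pursuer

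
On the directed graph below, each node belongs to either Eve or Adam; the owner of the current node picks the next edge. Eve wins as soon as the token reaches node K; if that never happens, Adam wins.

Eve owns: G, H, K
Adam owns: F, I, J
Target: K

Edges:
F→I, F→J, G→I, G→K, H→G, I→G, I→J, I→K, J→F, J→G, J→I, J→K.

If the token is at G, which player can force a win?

Eve

A0 = {K}
A1: add {G} — G (Eve) has G→K.
G ∈ A1, so Eve can force the target.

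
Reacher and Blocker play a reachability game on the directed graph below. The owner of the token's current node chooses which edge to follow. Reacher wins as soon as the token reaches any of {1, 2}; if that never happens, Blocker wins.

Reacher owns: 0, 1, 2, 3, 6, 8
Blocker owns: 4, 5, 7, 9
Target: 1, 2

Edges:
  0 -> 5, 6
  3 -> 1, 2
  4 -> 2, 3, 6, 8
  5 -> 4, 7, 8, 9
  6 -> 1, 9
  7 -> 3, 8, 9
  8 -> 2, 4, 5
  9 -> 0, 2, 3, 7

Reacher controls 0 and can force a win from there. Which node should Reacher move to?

A0 = {1, 2}
A1: add {3, 6, 8} — 3 (Reacher) has 3→1; 6 (Reacher) has 6→1; 8 (Reacher) has 8→2.
A2: add {0, 4} — 0 (Reacher) has 0→6; 4 (Blocker): all of {2, 3, 6, 8} already in.
A3 = A2; e.g. 5 (Blocker) can still go to 7. Fixed point.
From 0, successor 6 is in the attractor (rank 1); the other successor 5 is not.

6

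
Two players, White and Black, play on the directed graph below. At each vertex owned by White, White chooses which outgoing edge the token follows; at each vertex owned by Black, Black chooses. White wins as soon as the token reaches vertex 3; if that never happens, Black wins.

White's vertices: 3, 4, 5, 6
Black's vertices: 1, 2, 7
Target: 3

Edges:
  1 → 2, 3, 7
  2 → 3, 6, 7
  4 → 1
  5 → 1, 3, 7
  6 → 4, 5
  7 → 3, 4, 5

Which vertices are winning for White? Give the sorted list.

A0 = {3}
A1: add {5} — 5 (White) has 5→3.
A2: add {6} — 6 (White) has 6→5.
A3 = A2; e.g. 1 (Black) can still go to 2. Fixed point.
White's winning region = {3, 5, 6}.

3, 5, 6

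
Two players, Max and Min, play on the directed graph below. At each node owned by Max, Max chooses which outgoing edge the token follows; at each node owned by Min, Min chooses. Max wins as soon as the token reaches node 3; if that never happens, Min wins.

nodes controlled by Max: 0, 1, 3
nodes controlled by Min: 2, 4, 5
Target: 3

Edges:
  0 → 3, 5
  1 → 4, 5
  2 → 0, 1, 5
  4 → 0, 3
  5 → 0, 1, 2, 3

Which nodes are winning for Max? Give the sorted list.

A0 = {3}
A1: add {0} — 0 (Max) has 0→3.
A2: add {4} — 4 (Min): all of {0, 3} already in.
A3: add {1} — 1 (Max) has 1→4.
A4 = A3; e.g. 2 (Min) can still go to 5. Fixed point.
Max's winning region = {0, 1, 3, 4}.

0, 1, 3, 4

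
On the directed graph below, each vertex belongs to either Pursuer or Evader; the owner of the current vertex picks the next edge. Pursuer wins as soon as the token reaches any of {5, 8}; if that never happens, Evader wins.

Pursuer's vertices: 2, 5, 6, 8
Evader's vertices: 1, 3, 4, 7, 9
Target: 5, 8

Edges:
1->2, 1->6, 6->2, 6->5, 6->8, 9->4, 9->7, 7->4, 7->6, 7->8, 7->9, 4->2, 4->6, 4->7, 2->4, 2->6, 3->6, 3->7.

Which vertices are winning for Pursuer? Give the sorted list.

1, 2, 5, 6, 8

A0 = {5, 8}
A1: add {6} — 6 (Pursuer) has 6→5.
A2: add {2} — 2 (Pursuer) has 2→6.
A3: add {1} — 1 (Evader): all of {2, 6} already in.
A4 = A3; e.g. 3 (Evader) can still go to 7. Fixed point.
Pursuer's winning region = {1, 2, 5, 6, 8}.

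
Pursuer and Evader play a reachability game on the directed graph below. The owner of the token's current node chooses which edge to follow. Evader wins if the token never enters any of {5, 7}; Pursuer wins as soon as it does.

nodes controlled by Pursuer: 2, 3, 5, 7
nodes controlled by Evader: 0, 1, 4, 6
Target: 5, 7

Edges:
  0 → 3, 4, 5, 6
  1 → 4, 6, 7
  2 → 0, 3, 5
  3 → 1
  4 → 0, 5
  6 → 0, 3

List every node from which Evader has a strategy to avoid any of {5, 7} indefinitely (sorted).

A0 = {5, 7}
A1: add {2} — 2 (Pursuer) has 2→5.
A2 = A1; e.g. 0 (Evader) can still go to 3. Fixed point.
Pursuer's attractor = {2, 5, 7}; Evader avoids the target exactly from the complement.

0, 1, 3, 4, 6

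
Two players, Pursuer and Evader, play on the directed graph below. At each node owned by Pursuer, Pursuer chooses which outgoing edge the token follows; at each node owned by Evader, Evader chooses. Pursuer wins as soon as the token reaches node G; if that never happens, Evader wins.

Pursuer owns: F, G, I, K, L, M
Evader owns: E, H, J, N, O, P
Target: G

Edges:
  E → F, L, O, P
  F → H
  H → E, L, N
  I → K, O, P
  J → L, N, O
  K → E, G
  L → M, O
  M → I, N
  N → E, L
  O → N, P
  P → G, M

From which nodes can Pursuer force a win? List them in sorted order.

A0 = {G}
A1: add {K} — K (Pursuer) has K→G.
A2: add {I} — I (Pursuer) has I→K.
A3: add {M} — M (Pursuer) has M→I.
A4: add {L, P} — L (Pursuer) has L→M; P (Evader): all of {G, M} already in.
A5 = A4; e.g. E (Evader) can still go to F. Fixed point.
Pursuer's winning region = {G, I, K, L, M, P}.

G, I, K, L, M, P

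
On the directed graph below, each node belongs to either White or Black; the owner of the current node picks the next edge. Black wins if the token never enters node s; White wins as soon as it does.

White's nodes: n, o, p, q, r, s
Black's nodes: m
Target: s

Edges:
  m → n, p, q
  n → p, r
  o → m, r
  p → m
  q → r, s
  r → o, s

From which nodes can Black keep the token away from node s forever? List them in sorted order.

m, p

A0 = {s}
A1: add {q, r} — q (White) has q→s; r (White) has r→s.
A2: add {n, o} — n (White) has n→r; o (White) has o→r.
A3 = A2; e.g. m (Black) can still go to p. Fixed point.
White's attractor = {n, o, q, r, s}; Black avoids the target exactly from the complement.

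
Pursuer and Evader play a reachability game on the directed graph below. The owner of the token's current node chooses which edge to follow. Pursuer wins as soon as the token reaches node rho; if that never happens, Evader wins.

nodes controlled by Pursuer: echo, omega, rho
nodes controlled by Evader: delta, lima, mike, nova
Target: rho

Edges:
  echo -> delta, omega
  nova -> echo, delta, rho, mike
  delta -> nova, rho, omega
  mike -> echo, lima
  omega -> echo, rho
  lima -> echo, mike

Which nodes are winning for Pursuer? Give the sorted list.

A0 = {rho}
A1: add {omega} — omega (Pursuer) has omega→rho.
A2: add {echo} — echo (Pursuer) has echo→omega.
A3 = A2; e.g. nova (Evader) can still go to delta. Fixed point.
Pursuer's winning region = {echo, omega, rho}.

echo, omega, rho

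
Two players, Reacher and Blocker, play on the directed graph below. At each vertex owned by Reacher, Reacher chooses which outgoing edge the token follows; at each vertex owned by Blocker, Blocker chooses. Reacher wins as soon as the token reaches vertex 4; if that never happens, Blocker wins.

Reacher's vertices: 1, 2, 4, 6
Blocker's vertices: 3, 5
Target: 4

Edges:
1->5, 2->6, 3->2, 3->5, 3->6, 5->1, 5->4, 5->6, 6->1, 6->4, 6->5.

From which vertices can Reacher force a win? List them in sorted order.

A0 = {4}
A1: add {6} — 6 (Reacher) has 6→4.
A2: add {2} — 2 (Reacher) has 2→6.
A3 = A2; e.g. 1 (Reacher) has no edge into A2. Fixed point.
Reacher's winning region = {2, 4, 6}.

2, 4, 6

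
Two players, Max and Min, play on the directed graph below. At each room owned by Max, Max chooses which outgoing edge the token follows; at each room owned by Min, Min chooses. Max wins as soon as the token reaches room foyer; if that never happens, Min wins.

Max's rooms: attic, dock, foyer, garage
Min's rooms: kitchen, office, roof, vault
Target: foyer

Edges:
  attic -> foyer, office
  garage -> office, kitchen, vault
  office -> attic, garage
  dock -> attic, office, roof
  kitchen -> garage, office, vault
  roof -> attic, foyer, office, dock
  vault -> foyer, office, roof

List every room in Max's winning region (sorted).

attic, dock, foyer

A0 = {foyer}
A1: add {attic} — attic (Max) has attic→foyer.
A2: add {dock} — dock (Max) has dock→attic.
A3 = A2; e.g. garage (Max) has no edge into A2. Fixed point.
Max's winning region = {attic, dock, foyer}.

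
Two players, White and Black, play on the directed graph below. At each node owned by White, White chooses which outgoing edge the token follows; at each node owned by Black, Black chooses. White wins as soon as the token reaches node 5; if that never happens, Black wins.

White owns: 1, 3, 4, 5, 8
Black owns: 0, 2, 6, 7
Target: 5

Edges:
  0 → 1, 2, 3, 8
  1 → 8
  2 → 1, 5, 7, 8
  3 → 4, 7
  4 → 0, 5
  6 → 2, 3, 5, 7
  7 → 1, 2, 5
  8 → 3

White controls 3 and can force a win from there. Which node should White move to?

A0 = {5}
A1: add {4} — 4 (White) has 4→5.
A2: add {3} — 3 (White) has 3→4.
A3: add {8} — 8 (White) has 8→3.
A4: add {1} — 1 (White) has 1→8.
A5 = A4; e.g. 0 (Black) can still go to 2. Fixed point.
From 3, successor 4 is in the attractor (rank 1); the other successor 7 is not.

4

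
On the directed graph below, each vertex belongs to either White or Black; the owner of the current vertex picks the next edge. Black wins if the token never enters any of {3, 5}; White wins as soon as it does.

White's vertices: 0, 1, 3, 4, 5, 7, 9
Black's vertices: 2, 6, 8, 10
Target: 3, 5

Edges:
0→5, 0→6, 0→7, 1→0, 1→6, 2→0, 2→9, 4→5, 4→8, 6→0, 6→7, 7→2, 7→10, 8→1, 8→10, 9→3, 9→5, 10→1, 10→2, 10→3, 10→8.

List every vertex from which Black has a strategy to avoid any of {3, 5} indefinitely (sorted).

A0 = {3, 5}
A1: add {0, 4, 9} — 0 (White) has 0→5; 4 (White) has 4→5; 9 (White) has 9→3.
A2: add {1, 2} — 1 (White) has 1→0; 2 (Black): all of {0, 9} already in.
A3: add {7} — 7 (White) has 7→2.
A4: add {6} — 6 (Black): all of {0, 7} already in.
A5 = A4; e.g. 8 (Black) can still go to 10. Fixed point.
White's attractor = {0, 1, 2, 3, 4, 5, 6, 7, 9}; Black avoids the target exactly from the complement.

8, 10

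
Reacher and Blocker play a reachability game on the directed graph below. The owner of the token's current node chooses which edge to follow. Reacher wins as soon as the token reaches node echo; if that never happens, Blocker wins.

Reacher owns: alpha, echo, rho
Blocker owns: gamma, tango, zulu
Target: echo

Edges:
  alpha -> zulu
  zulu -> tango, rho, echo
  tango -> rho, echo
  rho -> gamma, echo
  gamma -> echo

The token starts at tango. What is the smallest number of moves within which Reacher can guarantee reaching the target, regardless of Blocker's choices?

2

A0 = {echo}
A1: add {gamma, rho} — rho (Reacher) has rho→echo; gamma (Blocker): all of {echo} already in.
A2: add {tango} — tango (Blocker): all of {rho, echo} already in.
tango enters the attractor at level 2, so Reacher can force the target in 2 moves from there.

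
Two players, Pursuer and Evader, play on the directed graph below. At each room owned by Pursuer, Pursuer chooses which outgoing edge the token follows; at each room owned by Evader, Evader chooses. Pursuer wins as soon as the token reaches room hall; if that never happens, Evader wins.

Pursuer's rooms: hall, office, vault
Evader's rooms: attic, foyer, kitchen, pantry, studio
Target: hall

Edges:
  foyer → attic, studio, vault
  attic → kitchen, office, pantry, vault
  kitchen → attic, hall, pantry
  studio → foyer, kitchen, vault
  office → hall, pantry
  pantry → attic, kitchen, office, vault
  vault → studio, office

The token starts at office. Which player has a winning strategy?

A0 = {hall}
A1: add {office} — office (Pursuer) has office→hall.
office ∈ A1, so Pursuer can force the target.

Pursuer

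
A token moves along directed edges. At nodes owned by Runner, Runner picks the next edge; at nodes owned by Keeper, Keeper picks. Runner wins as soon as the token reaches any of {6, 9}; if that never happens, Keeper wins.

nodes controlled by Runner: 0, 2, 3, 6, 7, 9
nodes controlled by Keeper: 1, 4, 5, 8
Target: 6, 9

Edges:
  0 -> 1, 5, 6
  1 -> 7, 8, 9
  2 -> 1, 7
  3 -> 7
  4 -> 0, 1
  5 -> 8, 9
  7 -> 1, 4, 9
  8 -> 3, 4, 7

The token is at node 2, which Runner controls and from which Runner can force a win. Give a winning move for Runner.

7

A0 = {6, 9}
A1: add {0, 7} — 0 (Runner) has 0→6; 7 (Runner) has 7→9.
A2: add {2, 3} — 2 (Runner) has 2→7; 3 (Runner) has 3→7.
A3 = A2; e.g. 1 (Keeper) can still go to 8. Fixed point.
From 2, successor 7 is in the attractor (rank 1); the other successor 1 is not.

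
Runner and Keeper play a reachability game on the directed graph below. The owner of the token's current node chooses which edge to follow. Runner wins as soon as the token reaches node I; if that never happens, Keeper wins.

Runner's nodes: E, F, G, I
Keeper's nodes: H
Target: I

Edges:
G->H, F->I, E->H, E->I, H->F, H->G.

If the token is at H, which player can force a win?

Keeper

A0 = {I}
A1: add {E, F} — E (Runner) has E→I; F (Runner) has F→I.
A2 = A1; e.g. G (Runner) has no edge into A1. Fixed point.
H never enters the attractor, so Keeper can avoid the target forever.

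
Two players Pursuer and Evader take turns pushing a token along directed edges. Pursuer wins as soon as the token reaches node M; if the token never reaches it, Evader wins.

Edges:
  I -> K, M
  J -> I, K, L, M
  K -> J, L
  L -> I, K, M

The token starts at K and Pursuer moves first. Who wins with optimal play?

Evader

Track states (vertex, player-to-move).
A0 = {(M,Pursuer), (M,Evader)}
A1: add {(I,Pursuer), (J,Pursuer), (L,Pursuer)}.
A2: add {(K,Evader)}.
A3 = A2; e.g. (I,Evader) stays out. (K,Pursuer) never enters ⇒ Evader avoids the target.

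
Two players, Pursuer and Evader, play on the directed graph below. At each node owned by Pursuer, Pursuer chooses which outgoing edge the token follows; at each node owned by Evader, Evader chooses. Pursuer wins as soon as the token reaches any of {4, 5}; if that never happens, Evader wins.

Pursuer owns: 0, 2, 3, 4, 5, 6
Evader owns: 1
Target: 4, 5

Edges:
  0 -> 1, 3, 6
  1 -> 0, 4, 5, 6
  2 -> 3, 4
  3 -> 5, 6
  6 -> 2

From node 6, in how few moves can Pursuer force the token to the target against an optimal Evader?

2

A0 = {4, 5}
A1: add {2, 3} — 2 (Pursuer) has 2→4; 3 (Pursuer) has 3→5.
A2: add {0, 6} — 0 (Pursuer) has 0→3; 6 (Pursuer) has 6→2.
6 enters the attractor at level 2, so Pursuer can force the target in 2 moves from there.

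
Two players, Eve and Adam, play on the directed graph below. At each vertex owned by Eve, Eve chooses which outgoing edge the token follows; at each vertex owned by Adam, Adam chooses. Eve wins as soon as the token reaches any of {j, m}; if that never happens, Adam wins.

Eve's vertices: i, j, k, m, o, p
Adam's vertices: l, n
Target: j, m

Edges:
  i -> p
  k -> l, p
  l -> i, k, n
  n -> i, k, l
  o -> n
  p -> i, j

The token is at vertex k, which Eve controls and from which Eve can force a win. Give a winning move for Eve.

A0 = {j, m}
A1: add {p} — p (Eve) has p→j.
A2: add {i, k} — i (Eve) has i→p; k (Eve) has k→p.
A3 = A2; e.g. l (Adam) can still go to n. Fixed point.
From k, successor p is in the attractor (rank 1); the other successor l is not.

p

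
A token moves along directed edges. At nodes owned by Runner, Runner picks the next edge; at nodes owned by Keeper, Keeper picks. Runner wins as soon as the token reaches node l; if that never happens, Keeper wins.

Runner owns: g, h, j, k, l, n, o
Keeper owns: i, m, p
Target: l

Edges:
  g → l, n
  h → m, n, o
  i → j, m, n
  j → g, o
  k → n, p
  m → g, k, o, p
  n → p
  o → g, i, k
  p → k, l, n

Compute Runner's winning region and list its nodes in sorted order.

g, h, j, l, o

A0 = {l}
A1: add {g} — g (Runner) has g→l.
A2: add {j, o} — j (Runner) has j→g; o (Runner) has o→g.
A3: add {h} — h (Runner) has h→o.
A4 = A3; e.g. i (Keeper) can still go to m. Fixed point.
Runner's winning region = {g, h, j, l, o}.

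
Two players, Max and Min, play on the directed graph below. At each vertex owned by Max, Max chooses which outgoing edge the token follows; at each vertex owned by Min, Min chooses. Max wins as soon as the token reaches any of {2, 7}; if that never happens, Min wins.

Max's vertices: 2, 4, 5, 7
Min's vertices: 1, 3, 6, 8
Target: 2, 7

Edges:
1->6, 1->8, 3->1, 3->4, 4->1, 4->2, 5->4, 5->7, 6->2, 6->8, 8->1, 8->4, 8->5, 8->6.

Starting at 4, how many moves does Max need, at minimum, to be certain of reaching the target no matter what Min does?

1

A0 = {2, 7}
A1: add {4, 5} — 4 (Max) has 4→2; 5 (Max) has 5→7.
A2 = A1; e.g. 1 (Min) can still go to 6. Fixed point.
4 enters the attractor at level 1, so Max can force the target in 1 move from there.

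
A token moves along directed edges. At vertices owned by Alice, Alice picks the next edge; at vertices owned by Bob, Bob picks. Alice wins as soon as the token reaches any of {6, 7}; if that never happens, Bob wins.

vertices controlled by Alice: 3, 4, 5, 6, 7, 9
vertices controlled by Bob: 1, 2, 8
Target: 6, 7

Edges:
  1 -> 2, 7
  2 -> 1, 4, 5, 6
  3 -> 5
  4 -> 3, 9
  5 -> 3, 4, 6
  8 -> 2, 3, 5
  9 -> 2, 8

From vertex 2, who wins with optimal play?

Bob

A0 = {6, 7}
A1: add {5} — 5 (Alice) has 5→6.
A2: add {3} — 3 (Alice) has 3→5.
A3: add {4} — 4 (Alice) has 4→3.
A4 = A3; e.g. 1 (Bob) can still go to 2. Fixed point.
2 never enters the attractor, so Bob can avoid the target forever.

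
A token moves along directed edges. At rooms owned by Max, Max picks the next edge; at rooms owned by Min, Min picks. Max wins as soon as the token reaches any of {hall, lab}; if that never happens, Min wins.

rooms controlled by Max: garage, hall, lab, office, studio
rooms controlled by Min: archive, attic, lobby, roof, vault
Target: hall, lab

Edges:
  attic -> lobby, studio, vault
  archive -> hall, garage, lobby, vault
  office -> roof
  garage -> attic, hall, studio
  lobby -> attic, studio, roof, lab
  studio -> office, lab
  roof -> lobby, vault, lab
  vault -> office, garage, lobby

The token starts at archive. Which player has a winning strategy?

A0 = {hall, lab}
A1: add {garage, studio} — garage (Max) has garage→hall; studio (Max) has studio→lab.
A2 = A1; e.g. attic (Min) can still go to lobby. Fixed point.
archive never enters the attractor, so Min can avoid the target forever.

Min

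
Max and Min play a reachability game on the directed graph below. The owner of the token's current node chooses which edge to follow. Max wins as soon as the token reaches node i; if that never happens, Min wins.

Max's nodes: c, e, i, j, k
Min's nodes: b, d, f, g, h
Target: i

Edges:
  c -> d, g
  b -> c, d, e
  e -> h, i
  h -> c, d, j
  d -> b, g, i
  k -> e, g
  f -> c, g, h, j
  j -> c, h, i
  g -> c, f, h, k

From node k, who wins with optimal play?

Max

A0 = {i}
A1: add {e, j} — e (Max) has e→i; j (Max) has j→i.
A2: add {k} — k (Max) has k→e.
A3 = A2; e.g. b (Min) can still go to c. Fixed point.
k ∈ A2, so Max can force the target.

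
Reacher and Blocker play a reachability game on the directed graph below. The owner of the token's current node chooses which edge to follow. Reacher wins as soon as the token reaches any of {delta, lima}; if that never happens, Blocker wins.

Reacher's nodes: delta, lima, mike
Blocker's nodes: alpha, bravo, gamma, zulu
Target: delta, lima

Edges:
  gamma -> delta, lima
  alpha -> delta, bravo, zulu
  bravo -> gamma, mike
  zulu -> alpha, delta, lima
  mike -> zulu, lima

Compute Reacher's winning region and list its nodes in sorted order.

A0 = {delta, lima}
A1: add {gamma, mike} — gamma (Blocker): all of {delta, lima} already in; mike (Reacher) has mike→lima.
A2: add {bravo} — bravo (Blocker): all of {gamma, mike} already in.
A3 = A2; e.g. alpha (Blocker) can still go to zulu. Fixed point.
Reacher's winning region = {bravo, delta, gamma, lima, mike}.

bravo, delta, gamma, lima, mike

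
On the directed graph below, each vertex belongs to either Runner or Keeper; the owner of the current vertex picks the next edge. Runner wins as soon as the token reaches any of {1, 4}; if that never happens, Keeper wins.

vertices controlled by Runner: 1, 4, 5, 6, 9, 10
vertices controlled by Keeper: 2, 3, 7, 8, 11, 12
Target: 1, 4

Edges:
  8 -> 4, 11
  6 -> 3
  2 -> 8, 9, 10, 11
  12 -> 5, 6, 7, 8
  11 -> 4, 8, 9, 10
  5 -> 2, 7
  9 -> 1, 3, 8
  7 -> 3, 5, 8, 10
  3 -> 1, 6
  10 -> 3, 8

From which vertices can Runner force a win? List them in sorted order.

A0 = {1, 4}
A1: add {9} — 9 (Runner) has 9→1.
A2 = A1; e.g. 2 (Keeper) can still go to 8. Fixed point.
Runner's winning region = {1, 4, 9}.

1, 4, 9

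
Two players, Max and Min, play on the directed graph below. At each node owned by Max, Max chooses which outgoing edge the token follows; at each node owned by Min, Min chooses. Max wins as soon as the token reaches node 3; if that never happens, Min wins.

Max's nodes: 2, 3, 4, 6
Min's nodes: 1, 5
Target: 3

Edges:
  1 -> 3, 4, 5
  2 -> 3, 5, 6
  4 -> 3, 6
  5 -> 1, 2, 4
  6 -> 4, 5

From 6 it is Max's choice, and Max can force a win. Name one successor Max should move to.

A0 = {3}
A1: add {2, 4} — 2 (Max) has 2→3; 4 (Max) has 4→3.
A2: add {6} — 6 (Max) has 6→4.
A3 = A2; e.g. 1 (Min) can still go to 5. Fixed point.
From 6, successor 4 is in the attractor (rank 1); the other successor 5 is not.

4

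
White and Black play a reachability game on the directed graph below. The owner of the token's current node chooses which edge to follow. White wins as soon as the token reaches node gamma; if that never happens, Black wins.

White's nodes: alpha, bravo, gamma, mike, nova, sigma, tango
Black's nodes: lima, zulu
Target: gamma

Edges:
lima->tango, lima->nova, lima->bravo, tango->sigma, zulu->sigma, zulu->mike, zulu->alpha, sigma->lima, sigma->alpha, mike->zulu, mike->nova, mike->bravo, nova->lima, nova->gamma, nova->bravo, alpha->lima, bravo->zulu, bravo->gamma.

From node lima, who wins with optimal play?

Black

A0 = {gamma}
A1: add {bravo, nova} — nova (White) has nova→gamma; bravo (White) has bravo→gamma.
A2: add {mike} — mike (White) has mike→nova.
A3 = A2; e.g. lima (Black) can still go to tango. Fixed point.
lima never enters the attractor, so Black can avoid the target forever.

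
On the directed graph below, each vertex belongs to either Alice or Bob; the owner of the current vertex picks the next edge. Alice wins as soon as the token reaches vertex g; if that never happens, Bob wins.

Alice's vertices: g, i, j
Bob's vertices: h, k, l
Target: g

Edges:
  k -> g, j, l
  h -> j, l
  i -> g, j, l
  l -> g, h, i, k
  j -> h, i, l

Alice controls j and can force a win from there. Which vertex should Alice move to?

A0 = {g}
A1: add {i} — i (Alice) has i→g.
A2: add {j} — j (Alice) has j→i.
A3 = A2; e.g. h (Bob) can still go to l. Fixed point.
From j, successor i is in the attractor (rank 1); the other successors h, l are not.

i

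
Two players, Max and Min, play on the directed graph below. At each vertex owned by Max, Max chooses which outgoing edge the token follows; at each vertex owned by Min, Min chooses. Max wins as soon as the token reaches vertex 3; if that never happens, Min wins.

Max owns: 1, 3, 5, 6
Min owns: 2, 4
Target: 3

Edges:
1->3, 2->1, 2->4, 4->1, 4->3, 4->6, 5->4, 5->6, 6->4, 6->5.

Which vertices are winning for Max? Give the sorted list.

A0 = {3}
A1: add {1} — 1 (Max) has 1→3.
A2 = A1; e.g. 2 (Min) can still go to 4. Fixed point.
Max's winning region = {1, 3}.

1, 3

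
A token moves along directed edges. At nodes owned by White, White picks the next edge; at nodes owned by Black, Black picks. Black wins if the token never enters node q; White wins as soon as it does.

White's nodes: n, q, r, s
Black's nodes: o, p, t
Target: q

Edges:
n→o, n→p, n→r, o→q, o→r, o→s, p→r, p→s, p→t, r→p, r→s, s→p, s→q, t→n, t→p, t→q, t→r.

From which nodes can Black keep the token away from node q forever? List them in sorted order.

p, t

A0 = {q}
A1: add {s} — s (White) has s→q.
A2: add {r} — r (White) has r→s.
A3: add {n, o} — n (White) has n→r; o (Black): all of {q, r, s} already in.
A4 = A3; e.g. p (Black) can still go to t. Fixed point.
White's attractor = {n, o, q, r, s}; Black avoids the target exactly from the complement.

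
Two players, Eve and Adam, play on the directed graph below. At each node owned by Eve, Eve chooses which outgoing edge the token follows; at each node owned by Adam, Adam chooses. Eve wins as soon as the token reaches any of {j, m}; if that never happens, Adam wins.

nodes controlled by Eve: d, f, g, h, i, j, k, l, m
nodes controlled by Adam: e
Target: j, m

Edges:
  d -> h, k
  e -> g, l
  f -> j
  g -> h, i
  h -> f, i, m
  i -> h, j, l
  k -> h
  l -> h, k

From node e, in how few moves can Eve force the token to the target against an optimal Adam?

A0 = {j, m}
A1: add {f, h, i} — f (Eve) has f→j; h (Eve) has h→m; i (Eve) has i→j.
A2: add {d, g, k, l} — d (Eve) has d→h; g (Eve) has g→h; k (Eve) has k→h; l (Eve) has l→h.
A3: add {e} — e (Adam): all of {g, l} already in.
A3 = all vertices. Fixed point.
e enters the attractor at level 3, so Eve can force the target in 3 moves from there.

3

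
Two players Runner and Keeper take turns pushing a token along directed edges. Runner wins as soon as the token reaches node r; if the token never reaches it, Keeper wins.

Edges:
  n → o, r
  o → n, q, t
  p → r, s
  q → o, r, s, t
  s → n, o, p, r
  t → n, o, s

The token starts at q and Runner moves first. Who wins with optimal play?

Track states (vertex, player-to-move).
A0 = {(r,Runner), (r,Keeper)}
A1: add {(n,Runner), (p,Runner), (q,Runner), (s,Runner)}.
(q,Runner) ∈ A1 ⇒ Runner forces the target.

Runner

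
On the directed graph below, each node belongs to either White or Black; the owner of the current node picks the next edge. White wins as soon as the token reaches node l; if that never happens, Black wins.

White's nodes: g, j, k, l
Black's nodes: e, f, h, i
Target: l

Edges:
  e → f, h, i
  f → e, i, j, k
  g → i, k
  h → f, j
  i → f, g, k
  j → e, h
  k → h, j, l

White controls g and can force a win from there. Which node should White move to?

A0 = {l}
A1: add {k} — k (White) has k→l.
A2: add {g} — g (White) has g→k.
A3 = A2; e.g. e (Black) can still go to f. Fixed point.
From g, successor k is in the attractor (rank 1); the other successor i is not.

k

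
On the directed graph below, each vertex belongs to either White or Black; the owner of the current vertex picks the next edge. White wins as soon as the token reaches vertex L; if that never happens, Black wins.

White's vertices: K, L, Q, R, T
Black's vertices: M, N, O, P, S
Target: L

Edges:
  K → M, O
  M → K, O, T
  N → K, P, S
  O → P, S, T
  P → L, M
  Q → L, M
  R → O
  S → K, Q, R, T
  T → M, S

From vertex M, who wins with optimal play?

A0 = {L}
A1: add {Q} — Q (White) has Q→L.
A2 = A1; e.g. K (White) has no edge into A1. Fixed point.
M never enters the attractor, so Black can avoid the target forever.

Black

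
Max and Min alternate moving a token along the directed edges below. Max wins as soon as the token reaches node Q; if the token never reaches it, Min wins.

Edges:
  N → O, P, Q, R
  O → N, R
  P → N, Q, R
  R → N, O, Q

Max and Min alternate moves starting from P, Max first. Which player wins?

Max

Track states (vertex, player-to-move).
A0 = {(Q,Max), (Q,Min)}
A1: add {(N,Max), (P,Max), (R,Max)}.
(P,Max) ∈ A1 ⇒ Max forces the target.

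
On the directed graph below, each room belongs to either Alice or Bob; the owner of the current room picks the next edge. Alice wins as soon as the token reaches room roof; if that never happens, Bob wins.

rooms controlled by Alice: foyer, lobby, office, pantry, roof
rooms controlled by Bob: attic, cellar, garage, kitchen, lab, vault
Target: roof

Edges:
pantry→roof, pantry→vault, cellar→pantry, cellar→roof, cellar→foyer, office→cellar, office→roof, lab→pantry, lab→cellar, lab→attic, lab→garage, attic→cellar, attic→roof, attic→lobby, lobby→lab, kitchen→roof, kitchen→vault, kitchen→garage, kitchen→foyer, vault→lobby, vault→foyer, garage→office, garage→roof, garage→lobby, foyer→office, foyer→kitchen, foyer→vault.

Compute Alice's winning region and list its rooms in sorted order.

A0 = {roof}
A1: add {office, pantry} — pantry (Alice) has pantry→roof; office (Alice) has office→roof.
A2: add {foyer} — foyer (Alice) has foyer→office.
A3: add {cellar} — cellar (Bob): all of {pantry, roof, foyer} already in.
A4 = A3; e.g. lab (Bob) can still go to attic. Fixed point.
Alice's winning region = {cellar, foyer, office, pantry, roof}.

cellar, foyer, office, pantry, roof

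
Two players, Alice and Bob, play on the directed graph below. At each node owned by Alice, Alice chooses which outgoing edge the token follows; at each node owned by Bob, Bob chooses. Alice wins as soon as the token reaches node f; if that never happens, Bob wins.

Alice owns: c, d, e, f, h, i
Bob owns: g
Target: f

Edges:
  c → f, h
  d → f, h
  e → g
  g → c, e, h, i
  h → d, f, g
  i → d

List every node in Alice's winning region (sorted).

A0 = {f}
A1: add {c, d, h} — c (Alice) has c→f; d (Alice) has d→f; h (Alice) has h→f.
A2: add {i} — i (Alice) has i→d.
A3 = A2; e.g. e (Alice) has no edge into A2. Fixed point.
Alice's winning region = {c, d, f, h, i}.

c, d, f, h, i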